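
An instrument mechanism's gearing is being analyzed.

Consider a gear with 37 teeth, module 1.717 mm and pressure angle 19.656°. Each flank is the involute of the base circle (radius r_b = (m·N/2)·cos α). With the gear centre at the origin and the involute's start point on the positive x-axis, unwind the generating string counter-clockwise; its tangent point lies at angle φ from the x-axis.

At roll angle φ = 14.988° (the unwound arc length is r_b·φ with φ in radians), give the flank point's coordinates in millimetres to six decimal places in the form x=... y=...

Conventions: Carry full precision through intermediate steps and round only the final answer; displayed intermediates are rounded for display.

recognized (one wheel, involute flank): single-mesh tooth geometry, m = 1.717, N = 37
pitch radius r_p = m·N/2 = 1.717·37/2 = 31.764500
base radius r_b = r_p·cos α = 31.764500·cos 19.656° = 29.913555
roll angle φ = 14.988° = 0.26158995 rad
x = r_b·(cos φ + φ·sin φ) = 30.919594
y = r_b·(sin φ − φ·cos φ) = 0.177270

x=30.919594 y=0.177270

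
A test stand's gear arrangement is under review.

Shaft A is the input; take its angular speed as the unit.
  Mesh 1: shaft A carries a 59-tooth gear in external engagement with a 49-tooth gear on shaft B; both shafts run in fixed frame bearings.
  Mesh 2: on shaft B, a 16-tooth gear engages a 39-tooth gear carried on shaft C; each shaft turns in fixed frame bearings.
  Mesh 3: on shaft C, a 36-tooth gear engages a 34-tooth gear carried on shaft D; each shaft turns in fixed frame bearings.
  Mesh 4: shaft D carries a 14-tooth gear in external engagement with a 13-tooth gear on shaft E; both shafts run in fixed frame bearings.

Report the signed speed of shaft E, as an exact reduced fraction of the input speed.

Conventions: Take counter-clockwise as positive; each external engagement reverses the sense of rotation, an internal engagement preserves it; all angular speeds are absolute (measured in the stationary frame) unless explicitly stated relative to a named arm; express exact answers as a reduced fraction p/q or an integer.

11328/20111

4-mesh fixed-axis compound train (all bearings frame-fixed)
mesh 1 [59T→49T]: |ω|/ω_in = 1×59/49 = 59/49, sense flips to −
mesh 2 [16T→39T]: |ω|/ω_in = (59/49)×16/39 = 944/1911, sense flips to +
mesh 3 [36T→34T]: |ω|/ω_in = (944/1911)×36/34 = 5664/10829, sense flips to −
mesh 4 [14T→13T]: |ω|/ω_in = (5664/10829)×14/13 = 11328/20111, sense flips to +
signed output speed (× input speed) = 11328/20111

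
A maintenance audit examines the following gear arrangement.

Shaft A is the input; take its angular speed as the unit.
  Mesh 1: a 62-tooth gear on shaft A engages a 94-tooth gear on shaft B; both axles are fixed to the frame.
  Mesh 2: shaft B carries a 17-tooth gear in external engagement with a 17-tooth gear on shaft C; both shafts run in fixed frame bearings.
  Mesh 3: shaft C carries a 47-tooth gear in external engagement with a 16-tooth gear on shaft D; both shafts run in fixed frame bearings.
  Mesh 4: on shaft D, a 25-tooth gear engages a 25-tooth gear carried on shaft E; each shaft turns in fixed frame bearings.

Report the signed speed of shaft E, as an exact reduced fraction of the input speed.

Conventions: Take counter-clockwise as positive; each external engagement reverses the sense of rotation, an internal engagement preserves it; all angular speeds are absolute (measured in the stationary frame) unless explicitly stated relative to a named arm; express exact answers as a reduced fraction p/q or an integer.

31/16

4-mesh fixed-axis compound train (all bearings frame-fixed)
mesh 1 [62T→94T]: |ω|/ω_in = 1×62/94 = 31/47, sense flips to −
mesh 2 [17T→17T]: |ω|/ω_in = (31/47)×17/17 = 31/47, sense flips to +
mesh 3 [47T→16T]: |ω|/ω_in = (31/47)×47/16 = 31/16, sense flips to −
mesh 4 [25T→25T]: |ω|/ω_in = (31/16)×25/25 = 31/16, sense flips to +
signed output speed (× input speed) = 31/16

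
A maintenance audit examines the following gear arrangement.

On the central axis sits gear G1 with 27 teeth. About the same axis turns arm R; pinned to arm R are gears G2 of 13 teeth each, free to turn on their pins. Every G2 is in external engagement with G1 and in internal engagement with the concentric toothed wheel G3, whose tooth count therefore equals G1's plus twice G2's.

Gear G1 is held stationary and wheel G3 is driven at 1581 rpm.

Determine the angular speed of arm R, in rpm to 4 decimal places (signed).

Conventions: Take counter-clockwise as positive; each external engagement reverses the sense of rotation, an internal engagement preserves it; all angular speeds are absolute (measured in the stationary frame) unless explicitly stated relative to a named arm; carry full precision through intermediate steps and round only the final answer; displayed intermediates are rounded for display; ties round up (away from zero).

recognized (axles ride arm R): planetary set, 27/13/53 teeth
normalise by the input: solve with ω_ring = 1, then scale by 1581 rpm
ring teeth: 27 + 2·13 = 53
27(ω_sun−ω_arm) = −53(ω_ring−ω_arm),  ω_sun = 0, ω_ring = 1
27(0−ω_arm) = −53(1−ω_arm)  ⇒  80·ω_arm = 53  ⇒  ω_arm = 53/80
scale: ω_arm = 53/80 × 1581 rpm = +1047.4125 rpm

+1047.4125 rpm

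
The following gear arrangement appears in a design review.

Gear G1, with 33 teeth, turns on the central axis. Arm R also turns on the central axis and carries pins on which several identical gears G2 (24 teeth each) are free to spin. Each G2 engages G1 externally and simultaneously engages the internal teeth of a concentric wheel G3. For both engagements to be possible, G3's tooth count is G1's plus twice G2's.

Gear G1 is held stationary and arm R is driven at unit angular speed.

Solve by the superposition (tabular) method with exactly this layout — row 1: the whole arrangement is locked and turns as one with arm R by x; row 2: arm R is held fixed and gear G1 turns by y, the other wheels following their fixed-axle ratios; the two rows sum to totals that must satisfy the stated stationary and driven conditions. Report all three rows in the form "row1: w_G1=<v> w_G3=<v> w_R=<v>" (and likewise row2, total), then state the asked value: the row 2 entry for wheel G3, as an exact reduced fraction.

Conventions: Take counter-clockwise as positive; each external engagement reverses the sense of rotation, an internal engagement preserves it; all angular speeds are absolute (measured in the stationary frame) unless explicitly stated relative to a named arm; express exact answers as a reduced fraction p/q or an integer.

row1: w_G1=1 w_G3=1 w_R=1
row2: w_G1=-1 w_G3=11/27 w_R=0
total: w_G1=0 w_G3=38/27 w_R=1
asked value: 11/27

recognized (axles ride arm R): planetary set, 33/24/81 teeth
row 1 — lock + rotate with arm: ω_sun = ω_ring = ω_arm = x
row 2 — arm fixed, fixed-axis ratios: sun y, ring −(33/81)·y, arm 0
boundary: total ω_sun = x + y = 0 and total ω_arm = x = 1  ⇒  y = -1, x = 1
row 2 ring = −(33/81)·(-1) = 11/27
totals (row 1 + row 2): sun 1 + (-1) = 0, ring 1 + 11/27 = 38/27, arm 1 + 0 = 1
asked cell (row2, ring) = 11/27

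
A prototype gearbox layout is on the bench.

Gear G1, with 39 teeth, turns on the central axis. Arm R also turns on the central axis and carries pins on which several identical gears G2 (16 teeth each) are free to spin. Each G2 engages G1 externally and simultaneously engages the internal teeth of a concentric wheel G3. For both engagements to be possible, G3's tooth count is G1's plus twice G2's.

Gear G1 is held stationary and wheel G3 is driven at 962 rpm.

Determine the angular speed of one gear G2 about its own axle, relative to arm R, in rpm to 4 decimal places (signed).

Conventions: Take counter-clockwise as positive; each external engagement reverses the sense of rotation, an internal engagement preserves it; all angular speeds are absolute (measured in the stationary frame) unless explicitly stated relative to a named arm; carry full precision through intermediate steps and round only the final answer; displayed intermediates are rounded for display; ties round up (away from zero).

+1513.5102 rpm

recognized (axles ride arm R): planetary set, 39/16/71 teeth
normalise by the input: solve with ω_ring = 1, then scale by 962 rpm
ring teeth: 39 + 2·16 = 71
39(ω_sun−ω_arm) = −71(ω_ring−ω_arm),  ω_sun = 0, ω_ring = 1
39(0−ω_arm) = −71(1−ω_arm)  ⇒  110·ω_arm = 71  ⇒  ω_arm = 71/110
sun–planet mesh: 39·(0−71/110) = −16·(ω_p−ω_arm)  ⇒  ω_p−ω_arm = 2769/1760
scale: ω_p−ω_arm = 2769/1760 × 962 rpm = +1513.5102 rpm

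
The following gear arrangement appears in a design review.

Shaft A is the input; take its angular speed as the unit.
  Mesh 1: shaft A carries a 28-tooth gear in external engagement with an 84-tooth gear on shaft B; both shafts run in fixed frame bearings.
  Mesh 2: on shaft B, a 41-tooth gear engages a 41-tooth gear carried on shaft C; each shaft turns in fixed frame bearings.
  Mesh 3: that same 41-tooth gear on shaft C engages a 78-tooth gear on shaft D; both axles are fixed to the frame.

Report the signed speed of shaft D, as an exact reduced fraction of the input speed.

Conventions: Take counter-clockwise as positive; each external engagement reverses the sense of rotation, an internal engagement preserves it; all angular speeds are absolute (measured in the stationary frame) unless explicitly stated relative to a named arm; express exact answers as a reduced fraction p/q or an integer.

3-mesh fixed-axis compound train (all bearings frame-fixed)
mesh 1 [28T→84T]: |ω|/ω_in = 1×28/84 = 1/3, sense flips to −
mesh 2 [41T→41T]: |ω|/ω_in = (1/3)×41/41 = 1/3, sense flips to +
mesh 3 [41T→78T]: |ω|/ω_in = (1/3)×41/78 = 41/234, sense flips to −
signed output speed (× input speed) = -41/234

-41/234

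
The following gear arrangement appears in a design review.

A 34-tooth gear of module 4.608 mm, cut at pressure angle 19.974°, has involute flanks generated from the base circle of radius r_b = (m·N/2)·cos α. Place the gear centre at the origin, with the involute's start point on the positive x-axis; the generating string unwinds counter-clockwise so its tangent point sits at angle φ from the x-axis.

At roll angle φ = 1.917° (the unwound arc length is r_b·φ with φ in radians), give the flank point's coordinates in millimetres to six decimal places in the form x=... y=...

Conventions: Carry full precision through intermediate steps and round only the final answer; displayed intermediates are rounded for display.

single-mesh involute tooth geometry (34T wheel at module 4.608)
pitch radius r_p = m·N/2 = 4.608·34/2 = 78.336000
base radius r_b = r_p·cos α = 78.336000·cos 19.974° = 73.623912
roll angle φ = 1.917° = 0.03345796 rad
x = r_b·(cos φ + φ·sin φ) = 73.665109
y = r_b·(sin φ − φ·cos φ) = 0.000919

x=73.665109 y=0.000919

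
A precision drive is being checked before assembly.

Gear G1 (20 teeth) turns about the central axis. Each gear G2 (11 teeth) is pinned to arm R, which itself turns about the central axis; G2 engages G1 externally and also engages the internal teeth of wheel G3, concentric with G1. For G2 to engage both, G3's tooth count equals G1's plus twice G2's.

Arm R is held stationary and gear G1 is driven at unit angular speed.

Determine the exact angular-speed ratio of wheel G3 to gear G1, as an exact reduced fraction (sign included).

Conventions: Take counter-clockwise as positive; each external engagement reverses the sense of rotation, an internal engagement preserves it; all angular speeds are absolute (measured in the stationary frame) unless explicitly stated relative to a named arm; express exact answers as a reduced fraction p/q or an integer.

recognized (axles ride arm R): planetary set, 20/11/42 teeth
ring teeth: 20 + 2·11 = 42
20(ω_sun−ω_arm) = −42(ω_ring−ω_arm),  ω_arm = 0, ω_sun = 1
ω_ring = 0 − (20/42)(1−0) = -10/21
ω_out/ω_in = -10/21

-10/21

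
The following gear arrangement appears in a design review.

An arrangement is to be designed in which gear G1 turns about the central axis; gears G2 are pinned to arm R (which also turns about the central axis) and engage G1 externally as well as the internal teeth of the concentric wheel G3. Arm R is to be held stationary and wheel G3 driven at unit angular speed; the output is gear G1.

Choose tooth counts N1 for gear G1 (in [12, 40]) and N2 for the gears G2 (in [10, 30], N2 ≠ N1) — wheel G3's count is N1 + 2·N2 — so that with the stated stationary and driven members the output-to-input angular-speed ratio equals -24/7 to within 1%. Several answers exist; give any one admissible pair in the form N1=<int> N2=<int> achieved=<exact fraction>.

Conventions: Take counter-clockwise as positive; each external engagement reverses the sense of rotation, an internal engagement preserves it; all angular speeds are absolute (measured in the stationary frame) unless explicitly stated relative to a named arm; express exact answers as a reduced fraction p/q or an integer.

N1=14 N2=17 achieved=-24/7

class = planetary set [ratio -24/7 wanted; Willis about the carrier]
Willis with ω_arm = 0: ω_sun/ω_ring = −N3/N1; set equal to -24/7  ⇒  N3/N1 = −(-24/7) = 24/7
N3 = N1 + 2·N2  ⇒  N2/N1 = (N3/N1 − 1)/2 = (24/7 − 1)/2 = 17/14
smallest multiple with N1 ≥ 12 and N2 ≥ 10: k = 1  ⇒  N1 = 1·14 = 14, N2 = 1·17 = 17 (N1 ≤ 40, N2 ≤ 30, N2 ≠ N1 ✓), N3 = 14 + 2·17 = 48
check: −N3/N1 with N1 = 14, N3 = 48 gives -24/7; |achieved − target| = 0 ≤ 6/175 ✓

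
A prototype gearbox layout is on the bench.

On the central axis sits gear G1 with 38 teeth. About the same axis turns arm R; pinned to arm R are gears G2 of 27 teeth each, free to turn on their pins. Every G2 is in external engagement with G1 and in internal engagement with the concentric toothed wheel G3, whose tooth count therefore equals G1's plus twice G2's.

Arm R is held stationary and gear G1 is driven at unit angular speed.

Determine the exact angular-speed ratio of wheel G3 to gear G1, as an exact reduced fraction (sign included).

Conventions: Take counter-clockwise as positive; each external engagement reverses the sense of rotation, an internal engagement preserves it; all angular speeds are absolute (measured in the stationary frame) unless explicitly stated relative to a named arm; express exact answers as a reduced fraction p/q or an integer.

topology: planetary set — G1 38T / G2 27T / G3 92T, arm = carrier (Willis)
ring teeth: 38 + 2·27 = 92
38(ω_sun−ω_arm) = −92(ω_ring−ω_arm),  ω_arm = 0, ω_sun = 1
ω_ring = 0 − (38/92)(1−0) = -19/46
ω_out/ω_in = -19/46

-19/46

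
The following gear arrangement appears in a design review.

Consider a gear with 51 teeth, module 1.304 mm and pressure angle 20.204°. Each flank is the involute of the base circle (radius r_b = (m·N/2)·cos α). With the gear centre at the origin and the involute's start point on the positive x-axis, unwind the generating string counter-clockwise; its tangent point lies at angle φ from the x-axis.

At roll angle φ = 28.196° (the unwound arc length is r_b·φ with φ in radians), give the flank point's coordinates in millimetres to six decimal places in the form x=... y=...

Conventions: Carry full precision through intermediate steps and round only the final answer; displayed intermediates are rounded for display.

single-mesh involute tooth geometry (51T wheel at module 1.304)
pitch radius r_p = m·N/2 = 1.304·51/2 = 33.252000
base radius r_b = r_p·cos α = 33.252000·cos 20.204° = 31.205968
roll angle φ = 28.196° = 0.49211304 rad
x = r_b·(cos φ + φ·sin φ) = 34.758910
y = r_b·(sin φ − φ·cos φ) = 1.209920

x=34.758910 y=1.209920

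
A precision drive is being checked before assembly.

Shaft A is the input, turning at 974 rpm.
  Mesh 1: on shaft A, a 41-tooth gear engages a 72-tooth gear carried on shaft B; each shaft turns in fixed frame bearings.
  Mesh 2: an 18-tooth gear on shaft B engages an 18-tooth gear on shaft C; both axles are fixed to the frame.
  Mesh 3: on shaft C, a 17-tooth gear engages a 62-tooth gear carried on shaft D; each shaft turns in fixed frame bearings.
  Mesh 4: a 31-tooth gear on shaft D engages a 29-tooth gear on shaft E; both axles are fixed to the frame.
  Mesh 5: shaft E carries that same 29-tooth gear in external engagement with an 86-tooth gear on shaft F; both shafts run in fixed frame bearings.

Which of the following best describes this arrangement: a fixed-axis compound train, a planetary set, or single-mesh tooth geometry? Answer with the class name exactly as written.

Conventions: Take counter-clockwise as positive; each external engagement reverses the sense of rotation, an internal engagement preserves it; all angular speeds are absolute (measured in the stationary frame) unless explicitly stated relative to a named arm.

fixed-axis compound train

topology: fixed-axis compound train — 5 meshes, A→F
classification: fixed-axis compound train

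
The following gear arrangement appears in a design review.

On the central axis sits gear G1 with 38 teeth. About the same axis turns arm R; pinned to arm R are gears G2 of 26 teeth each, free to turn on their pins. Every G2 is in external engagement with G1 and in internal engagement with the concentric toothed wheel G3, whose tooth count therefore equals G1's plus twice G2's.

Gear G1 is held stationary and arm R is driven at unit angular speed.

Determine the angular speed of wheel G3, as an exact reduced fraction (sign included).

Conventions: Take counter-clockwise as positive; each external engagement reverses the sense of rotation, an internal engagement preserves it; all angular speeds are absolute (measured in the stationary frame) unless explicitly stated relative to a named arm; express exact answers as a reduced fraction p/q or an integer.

64/45

class = planetary set [G3 = 38+2·26 = 90; Willis about the carrier]
ring teeth: 38 + 2·26 = 90
38(ω_sun−ω_arm) = −90(ω_ring−ω_arm),  ω_sun = 0, ω_arm = 1
ω_ring = 1 − (38/90)(0−1) = 64/45
exact speed ratio = 64/45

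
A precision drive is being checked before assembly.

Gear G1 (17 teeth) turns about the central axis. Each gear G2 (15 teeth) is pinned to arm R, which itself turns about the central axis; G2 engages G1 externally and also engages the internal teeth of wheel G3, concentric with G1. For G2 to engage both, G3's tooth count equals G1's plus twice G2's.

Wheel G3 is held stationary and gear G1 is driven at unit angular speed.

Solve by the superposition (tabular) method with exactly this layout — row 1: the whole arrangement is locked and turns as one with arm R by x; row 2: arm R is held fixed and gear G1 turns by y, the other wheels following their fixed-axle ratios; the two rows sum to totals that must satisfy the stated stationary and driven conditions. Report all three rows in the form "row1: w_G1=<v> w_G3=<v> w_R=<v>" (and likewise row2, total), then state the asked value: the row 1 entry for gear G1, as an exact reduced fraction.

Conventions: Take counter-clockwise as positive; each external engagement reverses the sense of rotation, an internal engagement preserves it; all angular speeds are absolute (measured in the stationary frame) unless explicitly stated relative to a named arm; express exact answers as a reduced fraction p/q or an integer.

recognized (axles ride arm R): planetary set, 17/15/47 teeth
superposition row 1 [locked train]: every member turns x
row 2 — arm fixed, fixed-axis ratios: sun y, ring −(17/47)·y, arm 0
boundary: total ω_ring = x − (17/47)·y = 0 and total ω_sun = x + y = 1  ⇒  y = 47/64, x = 17/64
row 2 ring = −(17/47)·47/64 = -17/64
totals (row 1 + row 2): sun 17/64 + 47/64 = 1, ring 17/64 + (-17/64) = 0, arm 17/64 + 0 = 17/64
asked cell (row1, sun) = 17/64

row1: w_G1=17/64 w_G3=17/64 w_R=17/64
row2: w_G1=47/64 w_G3=-17/64 w_R=0
total: w_G1=1 w_G3=0 w_R=17/64
asked value: 17/64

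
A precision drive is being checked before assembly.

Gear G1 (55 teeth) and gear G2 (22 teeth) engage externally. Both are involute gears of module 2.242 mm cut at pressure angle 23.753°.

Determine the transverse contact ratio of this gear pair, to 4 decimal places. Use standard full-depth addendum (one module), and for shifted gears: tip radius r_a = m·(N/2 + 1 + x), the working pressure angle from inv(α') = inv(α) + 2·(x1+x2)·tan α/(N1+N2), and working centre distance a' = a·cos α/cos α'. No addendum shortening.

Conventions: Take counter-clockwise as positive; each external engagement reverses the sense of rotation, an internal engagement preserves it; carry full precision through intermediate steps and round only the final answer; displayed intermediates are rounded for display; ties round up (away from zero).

1.5265

topology: single-mesh involute geometry — m = 2.242, 55T/22T pair
base radii: r_b1 = 56.432229, r_b2 = 22.572892
tip radii: r_a1 = 63.897000, r_a2 = 26.904000
no profile shift: α' = α, a' = a
action lengths: √(r_a1²−r_b1²) = 29.970488, √(r_a2²−r_b2²) = 14.638640
base pitch p_b = π·m·cos α = 6.446803
CR = (29.970488 + 14.638640 − 86.317000·sin 23.75300°)/6.446803 = 1.526509
contact ratio ≈ 1.5265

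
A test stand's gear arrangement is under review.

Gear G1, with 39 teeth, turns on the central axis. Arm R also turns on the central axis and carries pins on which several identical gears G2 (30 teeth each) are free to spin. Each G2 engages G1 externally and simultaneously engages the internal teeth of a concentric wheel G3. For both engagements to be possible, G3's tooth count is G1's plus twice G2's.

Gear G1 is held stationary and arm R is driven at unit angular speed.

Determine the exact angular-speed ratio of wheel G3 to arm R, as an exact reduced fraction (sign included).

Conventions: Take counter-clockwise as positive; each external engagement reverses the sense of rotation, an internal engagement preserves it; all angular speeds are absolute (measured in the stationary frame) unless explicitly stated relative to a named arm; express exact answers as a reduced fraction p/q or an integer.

planetary set (39T centre, 30T on arm, 99T internal) — Willis relation
ring teeth: 39 + 2·30 = 99
39(ω_sun−ω_arm) = −99(ω_ring−ω_arm),  ω_sun = 0, ω_arm = 1
ω_ring = 1 − (39/99)(0−1) = 46/33
ω_out/ω_in = 46/33

46/33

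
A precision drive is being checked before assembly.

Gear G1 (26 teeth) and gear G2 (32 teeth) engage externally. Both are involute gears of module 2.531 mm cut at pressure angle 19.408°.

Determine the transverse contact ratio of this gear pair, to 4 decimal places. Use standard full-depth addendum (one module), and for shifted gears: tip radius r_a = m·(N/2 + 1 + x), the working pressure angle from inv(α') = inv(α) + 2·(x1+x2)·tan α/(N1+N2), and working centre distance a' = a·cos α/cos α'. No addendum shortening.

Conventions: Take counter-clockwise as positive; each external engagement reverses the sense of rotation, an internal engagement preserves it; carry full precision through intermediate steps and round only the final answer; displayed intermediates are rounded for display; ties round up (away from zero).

1.6699

class = single-mesh tooth geometry [involute pair 26T × 32T, m = 2.531]
base radii: r_b1 = 31.033329, r_b2 = 38.194866
tip radii: r_a1 = 35.434000, r_a2 = 43.027000
no profile shift: α' = α, a' = a
action lengths: √(r_a1²−r_b1²) = 17.102656, √(r_a2²−r_b2²) = 19.810980
base pitch p_b = π·m·cos α = 7.499544
CR = (17.102656 + 19.810980 − 73.399000·sin 19.40800°)/7.499544 = 1.669925
contact ratio ≈ 1.6699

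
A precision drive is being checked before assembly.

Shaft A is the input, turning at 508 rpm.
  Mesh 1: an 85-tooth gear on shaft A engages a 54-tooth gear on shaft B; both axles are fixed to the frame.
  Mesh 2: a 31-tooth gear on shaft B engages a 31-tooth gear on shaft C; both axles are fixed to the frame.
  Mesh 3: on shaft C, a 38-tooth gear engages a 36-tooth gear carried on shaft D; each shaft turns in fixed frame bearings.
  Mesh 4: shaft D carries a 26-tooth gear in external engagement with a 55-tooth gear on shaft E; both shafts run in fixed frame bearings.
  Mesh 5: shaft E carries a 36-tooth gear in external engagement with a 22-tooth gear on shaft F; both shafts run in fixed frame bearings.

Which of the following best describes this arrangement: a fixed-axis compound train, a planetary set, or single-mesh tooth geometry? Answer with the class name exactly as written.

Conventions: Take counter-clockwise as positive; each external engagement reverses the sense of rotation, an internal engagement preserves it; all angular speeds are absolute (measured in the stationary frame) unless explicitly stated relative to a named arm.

class = fixed-axis compound train [5 meshes; 5 ratios multiply, 5 sense flips]
classification: fixed-axis compound train

fixed-axis compound train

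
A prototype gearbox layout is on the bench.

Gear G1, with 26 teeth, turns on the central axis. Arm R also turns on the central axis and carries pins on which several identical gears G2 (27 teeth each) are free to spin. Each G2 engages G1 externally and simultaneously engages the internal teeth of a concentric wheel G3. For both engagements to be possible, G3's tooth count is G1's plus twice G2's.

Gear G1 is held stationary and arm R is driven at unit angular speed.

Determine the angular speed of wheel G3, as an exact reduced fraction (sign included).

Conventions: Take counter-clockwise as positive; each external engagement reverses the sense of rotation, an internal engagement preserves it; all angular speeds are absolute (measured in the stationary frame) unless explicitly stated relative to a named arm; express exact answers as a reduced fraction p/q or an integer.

recognized (axles ride arm R): planetary set, 26/27/80 teeth
ring teeth: 26 + 2·27 = 80
26(ω_sun−ω_arm) = −80(ω_ring−ω_arm),  ω_sun = 0, ω_arm = 1
ω_ring = 1 − (26/80)(0−1) = 53/40
exact speed ratio = 53/40

53/40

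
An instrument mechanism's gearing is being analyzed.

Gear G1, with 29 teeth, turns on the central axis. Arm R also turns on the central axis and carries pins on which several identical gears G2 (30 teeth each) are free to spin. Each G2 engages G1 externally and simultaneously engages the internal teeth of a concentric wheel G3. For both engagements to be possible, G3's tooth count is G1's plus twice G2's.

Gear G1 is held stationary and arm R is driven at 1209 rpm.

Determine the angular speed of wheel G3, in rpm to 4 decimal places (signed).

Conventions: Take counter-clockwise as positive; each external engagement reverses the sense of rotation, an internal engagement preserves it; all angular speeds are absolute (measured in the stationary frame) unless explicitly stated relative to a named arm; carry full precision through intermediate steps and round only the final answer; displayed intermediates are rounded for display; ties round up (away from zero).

recognized (axles ride arm R): planetary set, 29/30/89 teeth
normalise by the input: solve with ω_arm = 1, then scale by 1209 rpm
ring teeth: 29 + 2·30 = 89
29(ω_sun−ω_arm) = −89(ω_ring−ω_arm),  ω_sun = 0, ω_arm = 1
ω_ring = 1 − (29/89)(0−1) = 118/89
scale: ω_ring = 118/89 × 1209 rpm = +1602.9438 rpm

+1602.9438 rpm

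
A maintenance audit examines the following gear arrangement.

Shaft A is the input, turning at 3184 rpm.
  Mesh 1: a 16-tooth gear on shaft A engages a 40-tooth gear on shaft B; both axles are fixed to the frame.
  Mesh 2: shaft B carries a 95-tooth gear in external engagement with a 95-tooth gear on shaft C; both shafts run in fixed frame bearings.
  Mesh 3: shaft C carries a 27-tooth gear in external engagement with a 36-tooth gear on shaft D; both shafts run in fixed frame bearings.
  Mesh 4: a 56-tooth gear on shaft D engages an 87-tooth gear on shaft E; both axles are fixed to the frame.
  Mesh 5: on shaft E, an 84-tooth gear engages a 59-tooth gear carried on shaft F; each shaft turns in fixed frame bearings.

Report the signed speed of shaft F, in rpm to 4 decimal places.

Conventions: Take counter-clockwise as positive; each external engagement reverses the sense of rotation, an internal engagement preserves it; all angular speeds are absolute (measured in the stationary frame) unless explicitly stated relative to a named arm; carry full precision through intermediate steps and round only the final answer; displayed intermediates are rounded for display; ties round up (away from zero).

class = fixed-axis compound train [5 meshes; 5 ratios multiply, 5 sense flips]
mesh 1 [16T→40T]: ω = 3184.0000×16/40 = 1273.6000 rpm, sense flips to −
mesh 2 [95T→95T]: ω = 1273.6000×95/95 = 1273.6000 rpm, sense flips to +
mesh 3 [27T→36T]: ω = 1273.6000×27/36 = 955.2000 rpm, sense flips to −
mesh 4 [56T→87T]: ω = 955.2000×56/87 = 614.8414 rpm, sense flips to +
mesh 5 [84T→59T]: ω = 614.8414×84/59 = 875.3674 rpm, sense flips to −
signed output speed = -875.3674 rpm

-875.3674 rpm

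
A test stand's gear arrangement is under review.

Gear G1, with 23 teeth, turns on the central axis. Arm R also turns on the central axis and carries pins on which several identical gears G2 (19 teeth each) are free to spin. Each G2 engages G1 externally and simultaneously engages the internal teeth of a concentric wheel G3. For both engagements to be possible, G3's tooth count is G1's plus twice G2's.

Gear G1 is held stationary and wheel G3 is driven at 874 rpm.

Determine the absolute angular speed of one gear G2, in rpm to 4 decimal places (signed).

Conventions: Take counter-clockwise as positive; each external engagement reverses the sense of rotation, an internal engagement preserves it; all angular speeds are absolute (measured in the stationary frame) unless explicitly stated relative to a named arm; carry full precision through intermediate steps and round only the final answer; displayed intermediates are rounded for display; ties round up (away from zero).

+1403.0000 rpm

topology: planetary set — G1 23T / G2 19T / G3 61T, arm = carrier (Willis)
normalise by the input: solve with ω_ring = 1, then scale by 874 rpm
ring teeth: 23 + 2·19 = 61
23(ω_sun−ω_arm) = −61(ω_ring−ω_arm),  ω_sun = 0, ω_ring = 1
23(0−ω_arm) = −61(1−ω_arm)  ⇒  84·ω_arm = 61  ⇒  ω_arm = 61/84
sun–planet mesh: 23·(0−61/84) = −19·(ω_p−ω_arm)  ⇒  ω_p−ω_arm = 1403/1596
ω_p = 61/84 + 1403/1596 = 61/38
scale: ω_p = 61/38 × 874 rpm = +1403.0000 rpm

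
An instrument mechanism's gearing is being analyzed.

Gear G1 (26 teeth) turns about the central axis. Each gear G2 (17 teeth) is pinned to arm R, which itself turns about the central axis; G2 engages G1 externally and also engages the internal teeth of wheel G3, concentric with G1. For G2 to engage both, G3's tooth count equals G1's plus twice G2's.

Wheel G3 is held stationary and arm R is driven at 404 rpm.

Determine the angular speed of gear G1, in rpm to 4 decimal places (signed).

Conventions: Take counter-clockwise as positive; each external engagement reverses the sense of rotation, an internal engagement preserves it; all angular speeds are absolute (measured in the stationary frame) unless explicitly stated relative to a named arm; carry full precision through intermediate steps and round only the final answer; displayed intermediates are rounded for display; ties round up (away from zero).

class = planetary set [G3 = 26+2·17 = 60; Willis about the carrier]
normalise by the input: solve with ω_arm = 1, then scale by 404 rpm
ring teeth: 26 + 2·17 = 60
26(ω_sun−ω_arm) = −60(ω_ring−ω_arm),  ω_ring = 0, ω_arm = 1
ω_sun = 1 − (60/26)(0−1) = 43/13
scale: ω_sun = 43/13 × 404 rpm = +1336.3077 rpm

+1336.3077 rpm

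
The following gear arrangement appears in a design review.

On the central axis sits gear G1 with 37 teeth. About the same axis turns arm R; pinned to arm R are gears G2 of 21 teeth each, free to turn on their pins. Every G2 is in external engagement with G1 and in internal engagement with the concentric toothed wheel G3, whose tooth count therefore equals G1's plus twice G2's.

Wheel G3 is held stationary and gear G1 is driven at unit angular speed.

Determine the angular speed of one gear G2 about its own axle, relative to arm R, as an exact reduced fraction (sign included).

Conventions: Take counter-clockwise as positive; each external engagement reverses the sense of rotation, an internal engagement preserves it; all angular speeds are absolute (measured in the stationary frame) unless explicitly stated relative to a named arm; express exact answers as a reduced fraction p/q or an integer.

recognized (axles ride arm R): planetary set, 37/21/79 teeth
ring teeth: 37 + 2·21 = 79
37(ω_sun−ω_arm) = −79(ω_ring−ω_arm),  ω_ring = 0, ω_sun = 1
37(1−ω_arm) = −79(0−ω_arm)  ⇒  116·ω_arm = 37  ⇒  ω_arm = 37/116
sun–planet mesh: 37·(1−37/116) = −21·(ω_p−ω_arm)  ⇒  ω_p−ω_arm = -2923/2436
exact speed ratio = -2923/2436

-2923/2436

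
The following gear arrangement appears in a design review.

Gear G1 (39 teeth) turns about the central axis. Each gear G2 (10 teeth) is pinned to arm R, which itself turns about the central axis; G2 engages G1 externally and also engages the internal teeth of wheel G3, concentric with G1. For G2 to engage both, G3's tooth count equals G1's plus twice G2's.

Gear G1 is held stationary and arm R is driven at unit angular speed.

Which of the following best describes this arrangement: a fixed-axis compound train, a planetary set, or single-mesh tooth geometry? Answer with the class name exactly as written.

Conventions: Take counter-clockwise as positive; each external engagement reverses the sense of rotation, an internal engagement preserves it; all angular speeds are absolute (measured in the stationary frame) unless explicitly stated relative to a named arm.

planetary set

planetary set (39T centre, 10T on arm, 59T internal) — Willis relation
classification: planetary set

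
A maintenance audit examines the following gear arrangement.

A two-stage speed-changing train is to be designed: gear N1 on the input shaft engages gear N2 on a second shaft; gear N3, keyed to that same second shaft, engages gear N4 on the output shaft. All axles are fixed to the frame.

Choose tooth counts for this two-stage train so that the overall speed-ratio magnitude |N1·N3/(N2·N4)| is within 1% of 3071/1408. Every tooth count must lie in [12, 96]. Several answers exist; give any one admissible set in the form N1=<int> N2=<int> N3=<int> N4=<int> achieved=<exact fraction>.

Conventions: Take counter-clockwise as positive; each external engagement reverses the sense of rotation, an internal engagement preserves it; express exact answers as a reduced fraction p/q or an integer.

N1=37 N2=16 N3=83 N4=88 achieved=3071/1408

2-stage fixed-axis compound train for ratio 3071/1408
target = 3071/1408 in lowest terms: an exact hit needs N1·N3 = k·3071 and N2·N4 = k·1408 for one integer k, every count in [12, 96]; additionally prefer no 1:1 stage (N1 ≠ N2, N3 ≠ N4)
k = 1: N1·N3 = 3071 = 37·83, N2·N4 = 1408 = 16·88
achieved = 37·83/(16·88) = 3071/1408; |achieved − target| = 0 ≤ 3071/140800 ✓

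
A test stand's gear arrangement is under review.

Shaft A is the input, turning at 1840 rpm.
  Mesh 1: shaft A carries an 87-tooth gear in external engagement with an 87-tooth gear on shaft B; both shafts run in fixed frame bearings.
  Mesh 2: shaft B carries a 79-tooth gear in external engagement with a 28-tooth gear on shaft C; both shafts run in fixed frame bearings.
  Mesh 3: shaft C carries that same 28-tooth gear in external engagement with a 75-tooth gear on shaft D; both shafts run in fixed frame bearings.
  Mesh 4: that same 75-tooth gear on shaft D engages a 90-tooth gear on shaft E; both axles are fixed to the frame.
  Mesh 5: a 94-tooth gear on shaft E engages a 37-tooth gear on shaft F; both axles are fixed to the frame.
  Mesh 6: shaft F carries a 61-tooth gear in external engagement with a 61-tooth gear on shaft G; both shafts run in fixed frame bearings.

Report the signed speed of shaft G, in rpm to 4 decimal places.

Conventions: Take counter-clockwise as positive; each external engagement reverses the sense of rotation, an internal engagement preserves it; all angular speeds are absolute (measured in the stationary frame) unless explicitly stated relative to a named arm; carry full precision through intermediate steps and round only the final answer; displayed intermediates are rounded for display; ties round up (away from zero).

topology: fixed-axis compound train — 6 meshes, A→G
mesh 1 [87T→87T]: ω = 1840.0000×87/87 = 1840.0000 rpm, sense flips to −
mesh 2 [79T→28T]: ω = 1840.0000×79/28 = 5191.4286 rpm, sense flips to +
mesh 3 [28T→75T]: ω = 5191.4286×28/75 = 1938.1333 rpm, sense flips to −
mesh 4 [75T→90T]: ω = 1938.1333×75/90 = 1615.1111 rpm, sense flips to +
mesh 5 [94T→37T]: ω = 1615.1111×94/37 = 4103.2553 rpm, sense flips to −
mesh 6 [61T→61T]: ω = 4103.2553×61/61 = 4103.2553 rpm, sense flips to +
signed output speed = +4103.2553 rpm

+4103.2553 rpm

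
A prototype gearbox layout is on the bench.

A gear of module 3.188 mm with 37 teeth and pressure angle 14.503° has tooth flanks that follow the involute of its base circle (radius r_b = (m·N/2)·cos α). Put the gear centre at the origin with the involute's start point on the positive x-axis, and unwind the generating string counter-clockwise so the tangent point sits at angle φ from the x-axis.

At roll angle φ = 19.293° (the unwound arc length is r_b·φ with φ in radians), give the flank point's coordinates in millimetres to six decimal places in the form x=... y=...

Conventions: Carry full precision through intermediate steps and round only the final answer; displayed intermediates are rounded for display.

recognized (one wheel, involute flank): single-mesh tooth geometry, m = 3.188, N = 37
pitch radius r_p = m·N/2 = 3.188·37/2 = 58.978000
base radius r_b = r_p·cos α = 58.978000·cos 14.503° = 57.098638
roll angle φ = 19.293° = 0.33672637 rad
x = r_b·(cos φ + φ·sin φ) = 60.244511
y = r_b·(sin φ − φ·cos φ) = 0.718462

x=60.244511 y=0.718462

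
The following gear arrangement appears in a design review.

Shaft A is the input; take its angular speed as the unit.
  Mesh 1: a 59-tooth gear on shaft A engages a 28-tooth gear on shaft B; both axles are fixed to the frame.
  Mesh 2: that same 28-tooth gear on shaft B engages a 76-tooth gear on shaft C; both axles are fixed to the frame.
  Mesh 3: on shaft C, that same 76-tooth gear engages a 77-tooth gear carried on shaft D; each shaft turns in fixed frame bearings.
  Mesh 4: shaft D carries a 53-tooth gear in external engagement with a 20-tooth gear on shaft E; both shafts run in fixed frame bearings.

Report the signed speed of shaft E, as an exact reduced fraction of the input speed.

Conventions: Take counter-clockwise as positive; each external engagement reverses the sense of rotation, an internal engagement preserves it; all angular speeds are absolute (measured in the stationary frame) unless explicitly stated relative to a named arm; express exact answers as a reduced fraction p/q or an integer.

3127/1540

4-mesh fixed-axis compound train (all bearings frame-fixed)
mesh 1 [59T→28T]: |ω|/ω_in = 1×59/28 = 59/28, sense flips to −
mesh 2 [28T→76T]: |ω|/ω_in = (59/28)×28/76 = 59/76, sense flips to +
mesh 3 [76T→77T]: |ω|/ω_in = (59/76)×76/77 = 59/77, sense flips to −
mesh 4 [53T→20T]: |ω|/ω_in = (59/77)×53/20 = 3127/1540, sense flips to +
signed output speed (× input speed) = 3127/1540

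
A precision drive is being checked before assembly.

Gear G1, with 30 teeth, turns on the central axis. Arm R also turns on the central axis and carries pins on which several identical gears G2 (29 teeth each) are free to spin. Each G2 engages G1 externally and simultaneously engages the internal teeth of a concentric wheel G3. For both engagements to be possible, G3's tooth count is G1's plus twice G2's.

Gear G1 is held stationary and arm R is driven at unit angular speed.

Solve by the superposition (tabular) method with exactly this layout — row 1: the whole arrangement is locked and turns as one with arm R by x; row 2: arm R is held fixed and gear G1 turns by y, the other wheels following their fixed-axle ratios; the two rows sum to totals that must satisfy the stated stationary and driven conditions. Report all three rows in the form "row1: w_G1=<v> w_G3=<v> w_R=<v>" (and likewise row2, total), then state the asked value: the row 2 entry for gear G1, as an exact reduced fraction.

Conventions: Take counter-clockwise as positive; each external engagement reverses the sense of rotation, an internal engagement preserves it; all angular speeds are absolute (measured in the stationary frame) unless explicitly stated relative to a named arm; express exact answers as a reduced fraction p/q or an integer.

row1: w_G1=1 w_G3=1 w_R=1
row2: w_G1=-1 w_G3=15/44 w_R=0
total: w_G1=0 w_G3=59/44 w_R=1
asked value: -1

planetary set (30T centre, 29T on arm, 88T internal) — Willis relation
row 1: whole set turns with the arm by x
row 2: sun turns y, ring = −(30/88)·y, arm 0
boundary: total ω_sun = x + y = 0 and total ω_arm = x = 1  ⇒  y = -1, x = 1
row 2 ring = −(30/88)·(-1) = 15/44
totals (row 1 + row 2): sun 1 + (-1) = 0, ring 1 + 15/44 = 59/44, arm 1 + 0 = 1
asked cell (row2, sun) = -1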